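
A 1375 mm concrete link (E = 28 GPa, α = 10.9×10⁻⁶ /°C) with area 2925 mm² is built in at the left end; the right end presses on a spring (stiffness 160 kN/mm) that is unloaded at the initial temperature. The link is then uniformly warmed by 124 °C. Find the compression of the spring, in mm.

The unrestrained thermal change is αΔT L = 10.9×10⁻⁶ × 124 × 1375 = 1.858 mm.
With a force P in the spring, the elastic change of the link is PL/(AE) and that of the spring is P/k; compatibility requires their sum to equal δ_free.
So P = δ_free / [L/(AE) + 1/k] = 1.858 / [ 1375/(2925×28×10³) + 1/(160×10³) ].
P = 1.858 / 2.304×10⁻⁵ = 80670 N.
Spring compression = P/k = 80670/(160×10³) = 0.5042 mm.

δ ≈ 0.504 mm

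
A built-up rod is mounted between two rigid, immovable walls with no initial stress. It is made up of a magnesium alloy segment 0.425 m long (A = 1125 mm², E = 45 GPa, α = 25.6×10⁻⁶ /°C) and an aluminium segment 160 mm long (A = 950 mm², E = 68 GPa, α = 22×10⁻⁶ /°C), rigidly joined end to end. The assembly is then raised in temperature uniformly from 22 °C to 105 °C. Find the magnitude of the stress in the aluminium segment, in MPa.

With the walls removed the bar would change length by δ_free = Σ αᵢΔT Lᵢ = 25.6×10⁻⁶×83×425 + 22×10⁻⁶×83×160 = 1.195 mm.
The walls prevent any net length change, so an axial force P (same in every segment) develops. Compatibility: P · Σ Lᵢ/(AᵢEᵢ) = δ_free.
The series flexibility is Σ Lᵢ/(AᵢEᵢ) = 425/(1125×45×10³) + 160/(950×68×10³) = 1.087×10⁻⁵ mm/N.
Hence P = δ_free / Σ(L/AE) = 1.195/1.087×10⁻⁵ = 109.9 kN (compressive).
σ_{aluminium} = P / A = 109900 / 950 = 115.7 MPa.

σ ≈ 116 MPa (compressive)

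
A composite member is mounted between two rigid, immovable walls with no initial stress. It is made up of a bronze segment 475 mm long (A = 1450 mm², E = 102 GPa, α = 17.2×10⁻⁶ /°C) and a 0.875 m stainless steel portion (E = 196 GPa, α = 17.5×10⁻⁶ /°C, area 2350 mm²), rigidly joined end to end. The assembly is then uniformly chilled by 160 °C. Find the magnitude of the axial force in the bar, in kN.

P ≈ 735 kN (tensile)

Free thermal contraction of the whole bar: Σ αᵢΔT Lᵢ = 17.2×10⁻⁶×160×475 + 17.5×10⁻⁶×160×875 = 3.757 mm.
The walls prevent any net length change, so an axial force P (same in every segment) develops. Compatibility: P · Σ Lᵢ/(AᵢEᵢ) = δ_free.
Σ Lᵢ/(AᵢEᵢ) = 475/(1450×102×10³) + 875/(2350×196×10³) = 5.111×10⁻⁶ mm/N.
P = 3.757 / 5.111×10⁻⁶ = 735100 N = 735.1 kN, tensile.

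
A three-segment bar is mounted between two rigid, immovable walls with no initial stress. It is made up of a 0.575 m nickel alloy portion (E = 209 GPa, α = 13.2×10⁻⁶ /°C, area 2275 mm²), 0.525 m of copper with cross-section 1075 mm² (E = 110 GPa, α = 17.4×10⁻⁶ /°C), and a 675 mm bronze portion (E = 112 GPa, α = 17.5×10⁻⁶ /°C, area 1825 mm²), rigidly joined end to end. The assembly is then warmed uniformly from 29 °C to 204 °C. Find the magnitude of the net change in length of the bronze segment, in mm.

|ΔL| ≈ 0.225 mm

Free thermal expansion of the whole bar: Σ αᵢΔT Lᵢ = 13.2×10⁻⁶×175×575 + 17.4×10⁻⁶×175×525 + 17.5×10⁻⁶×175×675 = 4.994 mm.
The walls prevent any net length change, so an axial force P (same in every segment) develops. Compatibility: P · Σ Lᵢ/(AᵢEᵢ) = δ_free.
Σ Lᵢ/(AᵢEᵢ) = 575/(2275×209×10³) + 525/(1075×110×10³) + 675/(1825×112×10³) = 8.951×10⁻⁶ mm/N.
Hence P = δ_free / Σ(L/AE) = 4.994/8.951×10⁻⁶ = 557.9 kN (compressive).
For the bronze segment, free thermal change = 17.5×10⁻⁶×175×675 = 2.067 mm and elastic change from P = 557900×675/(1825×112×10³) = 1.842 mm; these oppose, so the net change is 0.225 mm (segment lengthens).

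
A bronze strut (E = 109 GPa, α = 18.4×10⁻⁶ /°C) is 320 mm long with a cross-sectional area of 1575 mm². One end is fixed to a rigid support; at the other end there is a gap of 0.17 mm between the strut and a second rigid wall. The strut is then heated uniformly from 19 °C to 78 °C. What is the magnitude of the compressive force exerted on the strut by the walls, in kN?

P ≈ 95.2 kN

Free thermal elongation = αΔT L = 18.4×10⁻⁶ × 59 × 320 = 0.3474 mm.
This exceeds the 0.17 mm gap, so the wall pushes back. The portion of expansion that must be recovered elastically is δ_free − gap = 0.3474 − 0.17 = 0.1774 mm.
Compatibility: PL/(AE) = 0.1774 mm, so σ = P/A = E × (0.1774/320) = 60.42 MPa.
Force on the wall = σA = 60.42 × 1575 mm² = 95.17 kN.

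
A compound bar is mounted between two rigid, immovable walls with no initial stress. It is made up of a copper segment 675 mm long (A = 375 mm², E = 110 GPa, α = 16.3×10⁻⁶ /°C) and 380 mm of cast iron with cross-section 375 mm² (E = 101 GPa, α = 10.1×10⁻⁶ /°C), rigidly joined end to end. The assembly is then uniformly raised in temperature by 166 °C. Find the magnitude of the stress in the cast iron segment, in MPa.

σ ≈ 249 MPa (compressive)

Free thermal expansion of the whole bar: Σ αᵢΔT Lᵢ = 16.3×10⁻⁶×166×675 + 10.1×10⁻⁶×166×380 = 2.464 mm.
The walls prevent any net length change, so an axial force P (same in every segment) develops. Compatibility: P · Σ Lᵢ/(AᵢEᵢ) = δ_free.
The series flexibility is Σ Lᵢ/(AᵢEᵢ) = 675/(375×110×10³) + 380/(375×101×10³) = 2.64×10⁻⁵ mm/N.
Hence P = δ_free / Σ(L/AE) = 2.464/2.64×10⁻⁵ = 93.33 kN (compressive).
σ_{cast iron} = P / A = 93330 / 375 = 248.9 MPa.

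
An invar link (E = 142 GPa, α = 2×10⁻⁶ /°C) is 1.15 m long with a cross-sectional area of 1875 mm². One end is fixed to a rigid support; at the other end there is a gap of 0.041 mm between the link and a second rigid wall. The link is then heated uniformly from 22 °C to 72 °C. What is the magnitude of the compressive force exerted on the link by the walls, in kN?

P ≈ 17.1 kN

If the wall were absent the link would grow by αΔT L = 2×10⁻⁶ × 50 × 1150 = 0.115 mm.
The gap closes (δ_free > 0.041 mm) and the wall then resists a further 0.115 − 0.041 = 0.074 mm of expansion.
That suppressed elongation corresponds to σ = E·Δ/L = 142×10³ × 0.074/1150 = 9.137 MPa.
P = σA = 9.137 × 1875 = 17.13 kN.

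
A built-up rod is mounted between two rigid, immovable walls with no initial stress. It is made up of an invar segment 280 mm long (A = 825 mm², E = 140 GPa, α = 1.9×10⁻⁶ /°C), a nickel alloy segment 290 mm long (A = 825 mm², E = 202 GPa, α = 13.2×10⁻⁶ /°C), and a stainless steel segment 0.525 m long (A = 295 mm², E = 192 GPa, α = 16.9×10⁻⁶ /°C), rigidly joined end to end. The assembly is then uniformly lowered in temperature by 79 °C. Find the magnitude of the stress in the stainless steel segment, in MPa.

With the walls removed the bar would change length by δ_free = Σ αᵢΔT Lᵢ = 1.9×10⁻⁶×79×280 + 13.2×10⁻⁶×79×290 + 16.9×10⁻⁶×79×525 = 1.045 mm.
The rigid supports impose zero overall length change; the single axial force P common to all segments must satisfy P Σ Lᵢ/(AᵢEᵢ) = δ_free.
Σ Lᵢ/(AᵢEᵢ) = 280/(825×140×10³) + 290/(825×202×10³) + 525/(295×192×10³) = 1.343×10⁻⁵ mm/N.
P = 1.045 / 1.343×10⁻⁵ = 77820 N = 77.82 kN, tensile.
σ_{stainless steel} = P / A = 77820 / 295 = 263.8 MPa.

σ ≈ 264 MPa (tensile)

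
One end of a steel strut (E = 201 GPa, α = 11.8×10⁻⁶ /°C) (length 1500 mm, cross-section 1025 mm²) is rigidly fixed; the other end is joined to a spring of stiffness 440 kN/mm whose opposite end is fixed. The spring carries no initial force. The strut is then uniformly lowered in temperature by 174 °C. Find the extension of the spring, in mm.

δ ≈ 0.733 mm

Free thermal contraction: δ_free = αΔT L = 11.8×10⁻⁶ × 174 × 1500 = 3.08 mm.
Let P be the tensile force in the spring. The strut extends elastically by PL/(AE) and the spring stretches by P/k; together these equal δ_free.
P [ L/(AE) + 1/k ] = δ_free → P [ 1500/(1025×201×10³) + 1/(440×10³) ] = 3.08.
P = 3.08 / 9.553×10⁻⁶ = 322400 N.
Spring extension = P/k = 322400/(440×10³) = 0.7327 mm.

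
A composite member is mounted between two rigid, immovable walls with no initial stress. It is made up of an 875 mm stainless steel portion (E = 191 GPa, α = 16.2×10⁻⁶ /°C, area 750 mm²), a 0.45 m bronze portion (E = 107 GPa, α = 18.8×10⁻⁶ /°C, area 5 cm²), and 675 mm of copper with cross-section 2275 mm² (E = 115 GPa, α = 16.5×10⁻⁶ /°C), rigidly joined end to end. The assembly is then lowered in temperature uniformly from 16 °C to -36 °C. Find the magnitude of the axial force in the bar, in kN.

Free thermal contraction of the whole bar: Σ αᵢΔT Lᵢ = 16.2×10⁻⁶×52×875 + 18.8×10⁻⁶×52×450 + 16.5×10⁻⁶×52×675 = 1.756 mm.
The rigid supports impose zero overall length change; the single axial force P common to all segments must satisfy P Σ Lᵢ/(AᵢEᵢ) = δ_free.
Σ Lᵢ/(AᵢEᵢ) = 875/(750×191×10³) + 450/(500×107×10³) + 675/(2275×115×10³) = 1.71×10⁻⁵ mm/N.
Hence P = δ_free / Σ(L/AE) = 1.756/1.71×10⁻⁵ = 102.7 kN (tensile).

P ≈ 103 kN (tensile)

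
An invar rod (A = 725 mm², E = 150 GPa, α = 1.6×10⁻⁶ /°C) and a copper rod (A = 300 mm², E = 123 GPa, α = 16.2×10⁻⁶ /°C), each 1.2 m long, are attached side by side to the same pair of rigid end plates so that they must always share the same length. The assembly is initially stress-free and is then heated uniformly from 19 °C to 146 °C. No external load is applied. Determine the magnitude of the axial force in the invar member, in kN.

P ≈ 51.1 kN (tensile in the invar)

Equilibrium of a rigid end plate with no external load gives equal and opposite internal forces ±P in the two members. Since α_{copper} > α_{invar}, heating drives the copper into compression and the invar into tension.
Compatibility of the two members (thermal + elastic change equal): (α₁ − α₂)ΔT = P·[1/(A₁E₁) + 1/(A₂E₂)].
|α₁ − α₂|·ΔT = 14.6×10⁻⁶ × 127 = 0.001854.
1/(A₁E₁) + 1/(A₂E₂) = 1/(725×150×10³) + 1/(300×123×10³) = 3.63×10⁻⁸ N⁻¹.
P = 0.001854 / 3.63×10⁻⁸ = 51090 N = 51.09 kN.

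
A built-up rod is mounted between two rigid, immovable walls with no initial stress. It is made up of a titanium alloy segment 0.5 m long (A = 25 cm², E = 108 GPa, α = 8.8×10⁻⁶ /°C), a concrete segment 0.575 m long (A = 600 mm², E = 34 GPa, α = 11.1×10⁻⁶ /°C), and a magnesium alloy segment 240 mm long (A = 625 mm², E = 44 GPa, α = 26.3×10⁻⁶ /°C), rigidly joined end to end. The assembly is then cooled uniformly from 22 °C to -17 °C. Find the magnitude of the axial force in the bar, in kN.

With the walls removed the bar would change length by δ_free = Σ αᵢΔT Lᵢ = 8.8×10⁻⁶×39×500 + 11.1×10⁻⁶×39×575 + 26.3×10⁻⁶×39×240 = 0.6667 mm.
The rigid supports impose zero overall length change; the single axial force P common to all segments must satisfy P Σ Lᵢ/(AᵢEᵢ) = δ_free.
The series flexibility is Σ Lᵢ/(AᵢEᵢ) = 500/(2500×108×10³) + 575/(600×34×10³) + 240/(625×44×10³) = 3.877×10⁻⁵ mm/N.
Hence P = δ_free / Σ(L/AE) = 0.6667/3.877×10⁻⁵ = 17.2 kN (tensile).

P ≈ 17.2 kN (tensile)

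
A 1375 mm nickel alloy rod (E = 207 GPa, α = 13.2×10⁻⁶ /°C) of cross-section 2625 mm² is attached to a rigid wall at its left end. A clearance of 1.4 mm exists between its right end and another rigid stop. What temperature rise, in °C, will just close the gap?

ΔT ≈ 77.1 °C

The gap closes when αΔT L = 1.4 mm, since the rod is still unstressed at that instant.
So ΔT = g/(αL) = 1.4/(13.2×10⁻⁶ × 1375) = 77.13 °C.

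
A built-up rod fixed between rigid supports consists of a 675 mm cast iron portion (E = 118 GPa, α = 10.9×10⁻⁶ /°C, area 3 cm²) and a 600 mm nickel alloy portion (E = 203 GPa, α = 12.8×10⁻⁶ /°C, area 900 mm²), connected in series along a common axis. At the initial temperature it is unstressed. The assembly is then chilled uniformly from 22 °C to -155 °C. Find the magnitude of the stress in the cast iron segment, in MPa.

With the walls removed the bar would change length by δ_free = Σ αᵢΔT Lᵢ = 10.9×10⁻⁶×177×675 + 12.8×10⁻⁶×177×600 = 2.662 mm.
The rigid supports impose zero overall length change; the single axial force P common to all segments must satisfy P Σ Lᵢ/(AᵢEᵢ) = δ_free.
The series flexibility is Σ Lᵢ/(AᵢEᵢ) = 675/(300×118×10³) + 600/(900×203×10³) = 2.235×10⁻⁵ mm/N.
P = 2.662 / 2.235×10⁻⁵ = 119100 N = 119.1 kN, tensile.
σ_{cast iron} = P / A = 119100 / 300 = 396.9 MPa.

σ ≈ 397 MPa (tensile)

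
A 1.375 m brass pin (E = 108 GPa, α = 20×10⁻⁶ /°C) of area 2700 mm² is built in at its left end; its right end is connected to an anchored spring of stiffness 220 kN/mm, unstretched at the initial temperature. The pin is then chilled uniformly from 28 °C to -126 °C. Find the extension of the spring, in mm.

The unrestrained thermal change is αΔT L = 20×10⁻⁶ × 154 × 1375 = 4.235 mm.
Let P be the tensile force in the spring. The pin extends elastically by PL/(AE) and the spring stretches by P/k; together these equal δ_free.
P [ L/(AE) + 1/k ] = δ_free → P [ 1375/(2700×108×10³) + 1/(220×10³) ] = 4.235.
P = 4.235 / 9.261×10⁻⁶ = 457300 N.
Spring extension = P/k = 457300/(220×10³) = 2.079 mm.

δ ≈ 2.08 mm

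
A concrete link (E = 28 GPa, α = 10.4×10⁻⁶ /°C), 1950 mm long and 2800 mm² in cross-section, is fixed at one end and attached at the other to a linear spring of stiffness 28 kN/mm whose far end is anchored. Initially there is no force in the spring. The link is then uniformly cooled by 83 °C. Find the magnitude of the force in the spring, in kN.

The unrestrained thermal change is αΔT L = 10.4×10⁻⁶ × 83 × 1950 = 1.683 mm.
With a force P in the spring, the elastic change of the link is PL/(AE) and that of the spring is P/k; compatibility requires their sum to equal δ_free.
P [ L/(AE) + 1/k ] = δ_free → P [ 1950/(2800×28×10³) + 1/(28×10³) ] = 1.683.
P = 1.683 / 6.059×10⁻⁵ = 27780 N.

P ≈ 27.8 kN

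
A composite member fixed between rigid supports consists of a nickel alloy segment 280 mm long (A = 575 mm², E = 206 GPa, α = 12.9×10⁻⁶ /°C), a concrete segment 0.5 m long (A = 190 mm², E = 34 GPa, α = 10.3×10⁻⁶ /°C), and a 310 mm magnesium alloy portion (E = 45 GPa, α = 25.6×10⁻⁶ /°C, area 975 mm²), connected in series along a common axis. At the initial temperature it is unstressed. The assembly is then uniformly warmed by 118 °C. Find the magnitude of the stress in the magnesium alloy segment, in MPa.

If the supports were absent, the total length change would be Σ αᵢΔT Lᵢ = 12.9×10⁻⁶×118×280 + 10.3×10⁻⁶×118×500 + 25.6×10⁻⁶×118×310 = 1.97 mm.
Since the ends are fixed, an axial force P builds up, equal in every segment, with P · Σ Lᵢ/(AᵢEᵢ) = δ_free.
The series flexibility is Σ Lᵢ/(AᵢEᵢ) = 280/(575×206×10³) + 500/(190×34×10³) + 310/(975×45×10³) = 8.683×10⁻⁵ mm/N.
P = 1.97 / 8.683×10⁻⁵ = 22690 N = 22.69 kN, compressive.
σ_{magnesium alloy} = P / A = 22690 / 975 = 23.27 MPa.

σ ≈ 23.3 MPa (compressive)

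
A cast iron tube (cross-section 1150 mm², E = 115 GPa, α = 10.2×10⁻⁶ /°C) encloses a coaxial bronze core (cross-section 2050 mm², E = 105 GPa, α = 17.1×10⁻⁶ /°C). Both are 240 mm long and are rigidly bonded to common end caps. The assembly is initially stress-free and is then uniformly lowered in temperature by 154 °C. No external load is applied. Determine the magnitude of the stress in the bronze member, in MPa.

The bronze has the larger α, so on cooling it would change length more than the cast iron if both were free. The rigid plates force a common final length, so the bronze is put into tension and the cast iron into compression, with equal and opposite forces P (no external load).
Setting the final lengths equal and cancelling L: (α₁ − α₂)ΔT = P/(A₁E₁) + P/(A₂E₂).
|α₁ − α₂|·ΔT = 6.9×10⁻⁶ × 154 = 0.001063.
1/(A₁E₁) + 1/(A₂E₂) = 1/(1150×115×10³) + 1/(2050×105×10³) = 1.221×10⁻⁸ N⁻¹.
P = 0.001063 / 1.221×10⁻⁸ = 87050 N = 87.05 kN.
σ_{bronze} = P/A₂ = 87050/2050 = 42.46 MPa, tensile.

σ ≈ 42.5 MPa (tensile)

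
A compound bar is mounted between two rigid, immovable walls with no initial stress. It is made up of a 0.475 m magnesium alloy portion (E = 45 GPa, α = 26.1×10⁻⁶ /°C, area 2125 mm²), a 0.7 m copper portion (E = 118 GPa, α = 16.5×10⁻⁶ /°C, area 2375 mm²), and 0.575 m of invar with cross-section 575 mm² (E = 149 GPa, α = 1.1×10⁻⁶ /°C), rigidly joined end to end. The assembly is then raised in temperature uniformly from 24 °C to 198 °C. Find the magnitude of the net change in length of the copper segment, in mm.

Free thermal expansion of the whole bar: Σ αᵢΔT Lᵢ = 26.1×10⁻⁶×174×475 + 16.5×10⁻⁶×174×700 + 1.1×10⁻⁶×174×575 = 4.277 mm.
The rigid supports impose zero overall length change; the single axial force P common to all segments must satisfy P Σ Lᵢ/(AᵢEᵢ) = δ_free.
Σ Lᵢ/(AᵢEᵢ) = 475/(2125×45×10³) + 700/(2375×118×10³) + 575/(575×149×10³) = 1.418×10⁻⁵ mm/N.
So P = 4.277 / 1.418×10⁻⁵ = 301.7 kN, compressive.
For the copper segment, free thermal change = 16.5×10⁻⁶×174×700 = 2.01 mm and elastic change from P = 301700×700/(2375×118×10³) = 0.7536 mm; these oppose, so the net change is 1.26 mm (segment lengthens).

|ΔL| ≈ 1.26 mm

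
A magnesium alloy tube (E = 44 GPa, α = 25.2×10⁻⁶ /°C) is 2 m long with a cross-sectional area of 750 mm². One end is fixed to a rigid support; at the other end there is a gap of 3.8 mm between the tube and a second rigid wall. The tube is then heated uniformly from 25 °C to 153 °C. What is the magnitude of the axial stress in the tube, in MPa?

If the wall were absent the tube would grow by αΔT L = 25.2×10⁻⁶ × 128 × 2000 = 6.451 mm.
After closing the 3.8 mm clearance, 6.451 − 3.8 = 2.651 mm of expansion remains to be suppressed by the wall.
That suppressed elongation corresponds to σ = E·Δ/L = 44×10³ × 2.651/2000 = 58.33 MPa.

σ ≈ 58.3 MPa (compressive)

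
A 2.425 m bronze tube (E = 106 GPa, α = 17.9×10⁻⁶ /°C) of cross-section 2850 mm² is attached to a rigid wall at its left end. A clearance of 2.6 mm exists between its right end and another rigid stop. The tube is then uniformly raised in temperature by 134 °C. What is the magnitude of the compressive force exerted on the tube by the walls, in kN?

P ≈ 401 kN

If the wall were absent the tube would grow by αΔT L = 17.9×10⁻⁶ × 134 × 2425 = 5.817 mm.
This exceeds the 2.6 mm gap, so the wall pushes back. The portion of expansion that must be recovered elastically is δ_free − gap = 5.817 − 2.6 = 3.217 mm.
Compatibility: PL/(AE) = 3.217 mm, so σ = P/A = E × (3.217/2425) = 140.6 MPa.
P = σA = 140.6 × 2850 = 400.7 kN.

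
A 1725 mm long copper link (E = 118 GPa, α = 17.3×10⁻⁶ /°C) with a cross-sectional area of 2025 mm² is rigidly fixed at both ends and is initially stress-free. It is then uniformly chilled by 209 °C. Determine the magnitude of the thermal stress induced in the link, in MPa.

σ ≈ 427 MPa (tensile)

Because both ends are immovable the net strain is zero, and the suppressed thermal strain is αΔT = 17.3×10⁻⁶ × 209 = 3615.7×10⁻⁶.
The stress required to suppress this strain is σ = Eε = 118×10³ × 3615.7×10⁻⁶ = 426.7 MPa, tensile since the link is trying to contract.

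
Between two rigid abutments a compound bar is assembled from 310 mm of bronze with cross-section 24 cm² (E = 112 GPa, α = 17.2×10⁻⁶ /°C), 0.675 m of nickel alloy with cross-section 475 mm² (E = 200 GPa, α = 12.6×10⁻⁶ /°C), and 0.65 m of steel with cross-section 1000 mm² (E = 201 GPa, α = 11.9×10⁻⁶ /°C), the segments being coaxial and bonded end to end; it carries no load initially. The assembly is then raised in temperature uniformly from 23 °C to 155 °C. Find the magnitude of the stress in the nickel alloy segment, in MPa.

σ ≈ 522 MPa (compressive)

If the supports were absent, the total length change would be Σ αᵢΔT Lᵢ = 17.2×10⁻⁶×132×310 + 12.6×10⁻⁶×132×675 + 11.9×10⁻⁶×132×650 = 2.848 mm.
The rigid supports impose zero overall length change; the single axial force P common to all segments must satisfy P Σ Lᵢ/(AᵢEᵢ) = δ_free.
The series flexibility is Σ Lᵢ/(AᵢEᵢ) = 310/(2400×112×10³) + 675/(475×200×10³) + 650/(1000×201×10³) = 1.149×10⁻⁵ mm/N.
So P = 2.848 / 1.149×10⁻⁵ = 247.8 kN, compressive.
σ_{nickel alloy} = P / A = 247800 / 475 = 521.6 MPa.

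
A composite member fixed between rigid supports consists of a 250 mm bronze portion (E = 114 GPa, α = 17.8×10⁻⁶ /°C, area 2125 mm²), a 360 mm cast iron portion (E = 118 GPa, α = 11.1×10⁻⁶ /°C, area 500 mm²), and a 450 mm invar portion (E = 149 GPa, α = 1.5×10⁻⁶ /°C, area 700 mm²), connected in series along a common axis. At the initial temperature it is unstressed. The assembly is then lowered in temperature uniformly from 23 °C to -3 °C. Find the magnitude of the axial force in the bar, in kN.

If the supports were absent, the total length change would be Σ αᵢΔT Lᵢ = 17.8×10⁻⁶×26×250 + 11.1×10⁻⁶×26×360 + 1.5×10⁻⁶×26×450 = 0.2371 mm.
The rigid supports impose zero overall length change; the single axial force P common to all segments must satisfy P Σ Lᵢ/(AᵢEᵢ) = δ_free.
The series flexibility is Σ Lᵢ/(AᵢEᵢ) = 250/(2125×114×10³) + 360/(500×118×10³) + 450/(700×149×10³) = 1.145×10⁻⁵ mm/N.
So P = 0.2371 / 1.145×10⁻⁵ = 20.71 kN, tensile.

P ≈ 20.7 kN (tensile)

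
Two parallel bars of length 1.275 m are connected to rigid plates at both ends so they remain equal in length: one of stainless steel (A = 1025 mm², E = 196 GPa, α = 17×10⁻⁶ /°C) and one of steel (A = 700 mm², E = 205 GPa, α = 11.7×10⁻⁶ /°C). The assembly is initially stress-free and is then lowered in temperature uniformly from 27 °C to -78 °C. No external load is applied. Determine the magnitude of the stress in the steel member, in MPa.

σ ≈ 66.5 MPa (compressive)

Both members must finish at the same length. With the larger α, the stainless steel tends to over-contract; the plates restrain it, putting the stainless steel in tension and the steel in compression. With no external load the two internal forces are equal and opposite, magnitude P.
Setting the final lengths equal and cancelling L: (α₁ − α₂)ΔT = P/(A₁E₁) + P/(A₂E₂).
|α₁ − α₂|·ΔT = 5.3×10⁻⁶ × 105 = 0.0005565.
1/(A₁E₁) + 1/(A₂E₂) = 1/(1025×196×10³) + 1/(700×205×10³) = 1.195×10⁻⁸ N⁻¹.
P = 0.0005565 / 1.195×10⁻⁸ = 46580 N = 46.58 kN.
σ_{steel} = P/A₂ = 46580/700 = 66.55 MPa, compressive.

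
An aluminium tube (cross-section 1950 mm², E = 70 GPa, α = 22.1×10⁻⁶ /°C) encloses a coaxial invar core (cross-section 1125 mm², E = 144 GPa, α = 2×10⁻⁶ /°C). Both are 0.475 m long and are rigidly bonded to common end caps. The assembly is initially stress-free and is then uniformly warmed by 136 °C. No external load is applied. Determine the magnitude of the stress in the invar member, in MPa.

σ ≈ 180 MPa (tensile)

Equilibrium of a rigid end plate with no external load gives equal and opposite internal forces ±P in the two members. Since α_{aluminium} > α_{invar}, heating drives the aluminium into compression and the invar into tension.
Equating the net (thermal + elastic) strains gives |α₁ − α₂|·ΔT = P·[1/(A₁E₁) + 1/(A₂E₂)].
|α₁ − α₂|·ΔT = 20.1×10⁻⁶ × 136 = 0.002734.
1/(A₁E₁) + 1/(A₂E₂) = 1/(1950×70×10³) + 1/(1125×144×10³) = 1.35×10⁻⁸ N⁻¹.
So P = 0.002734 / 1.35×10⁻⁸ = 202.5 kN.
σ_{invar} = P/A₂ = 202500/1125 = 180 MPa, tensile.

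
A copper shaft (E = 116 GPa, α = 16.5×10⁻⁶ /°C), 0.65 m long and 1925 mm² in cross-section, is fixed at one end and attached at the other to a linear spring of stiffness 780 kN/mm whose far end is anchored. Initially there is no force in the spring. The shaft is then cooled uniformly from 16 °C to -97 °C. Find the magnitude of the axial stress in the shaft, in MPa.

The unrestrained thermal change is αΔT L = 16.5×10⁻⁶ × 113 × 650 = 1.212 mm.
Let P be the tensile force in the spring. The shaft extends elastically by PL/(AE) and the spring stretches by P/k; together these equal δ_free.
So P = δ_free / [L/(AE) + 1/k] = 1.212 / [ 650/(1925×116×10³) + 1/(780×10³) ].
P = 1.212 / 4.193×10⁻⁶ = 289000 N.
σ = P/A = 289000/1925 = 150.2 MPa.

σ ≈ 150 MPa (tensile)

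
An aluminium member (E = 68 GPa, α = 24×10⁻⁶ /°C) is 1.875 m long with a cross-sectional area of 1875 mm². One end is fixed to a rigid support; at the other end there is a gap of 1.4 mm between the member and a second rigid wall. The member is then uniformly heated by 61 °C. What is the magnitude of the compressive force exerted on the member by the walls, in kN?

P ≈ 91.5 kN

Unrestrained expansion: δ_free = αΔT L = 24×10⁻⁶ × 61 × 1875 = 2.745 mm.
The gap closes (δ_free > 1.4 mm) and the wall then resists a further 2.745 − 1.4 = 1.345 mm of expansion.
Compatibility: PL/(AE) = 1.345 mm, so σ = P/A = E × (1.345/1875) = 48.78 MPa.
P = σA = 48.78 × 1875 = 91.46 kN.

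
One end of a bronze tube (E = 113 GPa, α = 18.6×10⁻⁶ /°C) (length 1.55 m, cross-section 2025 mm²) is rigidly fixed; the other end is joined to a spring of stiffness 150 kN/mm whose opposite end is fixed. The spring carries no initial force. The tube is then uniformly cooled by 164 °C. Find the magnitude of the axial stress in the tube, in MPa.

σ ≈ 174 MPa (tensile)

Free thermal contraction: δ_free = αΔT L = 18.6×10⁻⁶ × 164 × 1550 = 4.728 mm.
Let P be the tensile force in the spring. The tube extends elastically by PL/(AE) and the spring stretches by P/k; together these equal δ_free.
P [ L/(AE) + 1/k ] = δ_free → P [ 1550/(2025×113×10³) + 1/(150×10³) ] = 4.728.
P = 4.728 / 1.344×10⁻⁵ = 351800 N.
σ = P/A = 351800/2025 = 173.7 MPa.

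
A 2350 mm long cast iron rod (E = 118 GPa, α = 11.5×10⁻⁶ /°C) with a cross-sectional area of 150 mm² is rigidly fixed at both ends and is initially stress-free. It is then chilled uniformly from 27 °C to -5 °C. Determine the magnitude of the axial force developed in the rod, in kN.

P ≈ 6.51 kN (tensile)

The ends cannot move, so σ = EαΔT = 118×10³ × 11.5×10⁻⁶ × 32 = 43.42 MPa.
P = AEαΔT = 150 × 118×10³ × 11.5×10⁻⁶ × 32 = 6.514 kN (tensile).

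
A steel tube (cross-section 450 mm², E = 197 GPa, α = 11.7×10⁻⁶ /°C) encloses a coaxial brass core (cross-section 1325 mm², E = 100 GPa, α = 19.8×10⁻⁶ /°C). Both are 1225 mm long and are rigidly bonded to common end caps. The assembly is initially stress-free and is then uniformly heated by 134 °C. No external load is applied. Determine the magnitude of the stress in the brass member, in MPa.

σ ≈ 43.5 MPa (compressive)

The brass has the larger α, so on heating it would change length more than the steel if both were free. The rigid plates force a common final length, so the brass is put into compression and the steel into tension, with equal and opposite forces P (no external load).
Setting the final lengths equal and cancelling L: (α₁ − α₂)ΔT = P/(A₁E₁) + P/(A₂E₂).
|α₁ − α₂|·ΔT = 8.1×10⁻⁶ × 134 = 0.001085.
1/(A₁E₁) + 1/(A₂E₂) = 1/(450×197×10³) + 1/(1325×100×10³) = 1.883×10⁻⁸ N⁻¹.
P = 0.001085 / 1.883×10⁻⁸ = 57650 N = 57.65 kN.
σ_{brass} = P/A₂ = 57650/1325 = 43.51 MPa, compressive.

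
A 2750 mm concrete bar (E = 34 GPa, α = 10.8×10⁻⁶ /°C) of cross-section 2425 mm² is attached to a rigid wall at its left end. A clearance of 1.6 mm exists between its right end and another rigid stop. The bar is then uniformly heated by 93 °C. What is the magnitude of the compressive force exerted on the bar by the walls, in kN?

Unrestrained expansion: δ_free = αΔT L = 10.8×10⁻⁶ × 93 × 2750 = 2.762 mm.
After closing the 1.6 mm clearance, 2.762 − 1.6 = 1.162 mm of expansion remains to be suppressed by the wall.
That suppressed elongation corresponds to σ = E·Δ/L = 34×10³ × 1.162/2750 = 14.37 MPa.
P = σA = 14.37 × 2425 = 34.84 kN.

P ≈ 34.8 kN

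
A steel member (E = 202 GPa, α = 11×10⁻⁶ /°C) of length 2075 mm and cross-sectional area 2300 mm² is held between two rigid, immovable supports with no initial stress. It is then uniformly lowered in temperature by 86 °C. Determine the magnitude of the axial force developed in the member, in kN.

P ≈ 440 kN (tensile)

Full restraint means ε = 0, so the stress is σ = EαΔT = 202×10³ × 11×10⁻⁶ × 86 = 191.1 MPa.
Axial force P = σA = 191.1 × 2300 = 439500 N = 439.5 kN, tensile.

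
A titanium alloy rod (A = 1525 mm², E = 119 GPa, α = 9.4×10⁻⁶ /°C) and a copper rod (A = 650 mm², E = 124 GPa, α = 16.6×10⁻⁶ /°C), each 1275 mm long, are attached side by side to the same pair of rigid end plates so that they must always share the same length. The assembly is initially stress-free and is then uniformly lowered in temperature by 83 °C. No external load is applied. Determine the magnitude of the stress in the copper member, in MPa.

Both members must finish at the same length. With the larger α, the copper tends to over-contract; the plates restrain it, putting the copper in tension and the titanium alloy in compression. With no external load the two internal forces are equal and opposite, magnitude P.
Setting the final lengths equal and cancelling L: (α₁ − α₂)ΔT = P/(A₁E₁) + P/(A₂E₂).
|α₁ − α₂|·ΔT = 7.2×10⁻⁶ × 83 = 0.0005976.
1/(A₁E₁) + 1/(A₂E₂) = 1/(1525×119×10³) + 1/(650×124×10³) = 1.792×10⁻⁸ N⁻¹.
So P = 0.0005976 / 1.792×10⁻⁸ = 33.35 kN.
σ_{copper} = P/A₂ = 33350/650 = 51.31 MPa, tensile.

σ ≈ 51.3 MPa (tensile)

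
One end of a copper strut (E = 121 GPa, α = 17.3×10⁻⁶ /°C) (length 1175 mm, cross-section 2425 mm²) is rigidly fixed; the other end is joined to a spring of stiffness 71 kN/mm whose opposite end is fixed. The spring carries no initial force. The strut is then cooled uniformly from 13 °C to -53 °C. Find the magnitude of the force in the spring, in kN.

P ≈ 74.2 kN

If the spring were absent the strut would shorten by αΔT L = 17.3×10⁻⁶ × 66 × 1175 = 1.342 mm.
With a force P in the spring, the elastic change of the strut is PL/(AE) and that of the spring is P/k; compatibility requires their sum to equal δ_free.
So P = δ_free / [L/(AE) + 1/k] = 1.342 / [ 1175/(2425×121×10³) + 1/(71×10³) ].
P = 1.342 / 1.809×10⁻⁵ = 74170 N.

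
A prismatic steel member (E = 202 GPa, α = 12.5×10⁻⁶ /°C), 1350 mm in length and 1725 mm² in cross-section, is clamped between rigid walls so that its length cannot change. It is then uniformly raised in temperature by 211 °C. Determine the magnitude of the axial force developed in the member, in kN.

Full restraint means ε = 0, so the stress is σ = EαΔT = 202×10³ × 12.5×10⁻⁶ × 211 = 532.8 MPa.
Then P = σA = 532.8 × 1725 mm² = 919 kN, compressive.

P ≈ 919 kN (compressive)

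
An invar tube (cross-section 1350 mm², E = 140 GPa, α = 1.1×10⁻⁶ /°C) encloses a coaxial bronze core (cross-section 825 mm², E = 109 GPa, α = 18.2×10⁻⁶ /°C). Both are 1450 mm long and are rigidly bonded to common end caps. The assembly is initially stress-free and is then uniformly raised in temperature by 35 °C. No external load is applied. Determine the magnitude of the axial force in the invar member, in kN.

P ≈ 36.5 kN (tensile in the invar)

The bronze has the larger α, so on heating it would change length more than the invar if both were free. The rigid plates force a common final length, so the bronze is put into compression and the invar into tension, with equal and opposite forces P (no external load).
Compatibility of the two members (thermal + elastic change equal): (α₁ − α₂)ΔT = P·[1/(A₁E₁) + 1/(A₂E₂)].
|α₁ − α₂|·ΔT = 17.1×10⁻⁶ × 35 = 0.0005985.
1/(A₁E₁) + 1/(A₂E₂) = 1/(1350×140×10³) + 1/(825×109×10³) = 1.641×10⁻⁸ N⁻¹.
So P = 0.0005985 / 1.641×10⁻⁸ = 36.47 kN.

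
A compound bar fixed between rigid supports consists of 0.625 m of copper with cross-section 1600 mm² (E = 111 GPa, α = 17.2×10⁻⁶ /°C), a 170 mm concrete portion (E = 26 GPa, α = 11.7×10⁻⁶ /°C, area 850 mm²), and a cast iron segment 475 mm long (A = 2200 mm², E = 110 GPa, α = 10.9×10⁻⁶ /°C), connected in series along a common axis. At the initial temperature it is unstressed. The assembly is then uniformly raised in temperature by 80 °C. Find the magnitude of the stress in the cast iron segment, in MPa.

σ ≈ 49.5 MPa (compressive)

If the supports were absent, the total length change would be Σ αᵢΔT Lᵢ = 17.2×10⁻⁶×80×625 + 11.7×10⁻⁶×80×170 + 10.9×10⁻⁶×80×475 = 1.433 mm.
The walls prevent any net length change, so an axial force P (same in every segment) develops. Compatibility: P · Σ Lᵢ/(AᵢEᵢ) = δ_free.
Σ Lᵢ/(AᵢEᵢ) = 625/(1600×111×10³) + 170/(850×26×10³) + 475/(2200×110×10³) = 1.317×10⁻⁵ mm/N.
Hence P = δ_free / Σ(L/AE) = 1.433/1.317×10⁻⁵ = 108.8 kN (compressive).
σ_{cast iron} = P / A = 108800 / 2200 = 49.45 MPa.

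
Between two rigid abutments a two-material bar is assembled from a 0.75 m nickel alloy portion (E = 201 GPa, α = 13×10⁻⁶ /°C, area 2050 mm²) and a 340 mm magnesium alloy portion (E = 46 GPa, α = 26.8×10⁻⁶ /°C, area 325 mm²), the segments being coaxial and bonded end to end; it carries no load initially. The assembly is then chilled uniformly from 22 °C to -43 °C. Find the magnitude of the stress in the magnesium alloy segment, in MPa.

With the walls removed the bar would change length by δ_free = Σ αᵢΔT Lᵢ = 13×10⁻⁶×65×750 + 26.8×10⁻⁶×65×340 = 1.226 mm.
The walls prevent any net length change, so an axial force P (same in every segment) develops. Compatibility: P · Σ Lᵢ/(AᵢEᵢ) = δ_free.
Σ Lᵢ/(AᵢEᵢ) = 750/(2050×201×10³) + 340/(325×46×10³) = 2.456×10⁻⁵ mm/N.
So P = 1.226 / 2.456×10⁻⁵ = 49.91 kN, tensile.
σ_{magnesium alloy} = P / A = 49910 / 325 = 153.6 MPa.

σ ≈ 154 MPa (tensile)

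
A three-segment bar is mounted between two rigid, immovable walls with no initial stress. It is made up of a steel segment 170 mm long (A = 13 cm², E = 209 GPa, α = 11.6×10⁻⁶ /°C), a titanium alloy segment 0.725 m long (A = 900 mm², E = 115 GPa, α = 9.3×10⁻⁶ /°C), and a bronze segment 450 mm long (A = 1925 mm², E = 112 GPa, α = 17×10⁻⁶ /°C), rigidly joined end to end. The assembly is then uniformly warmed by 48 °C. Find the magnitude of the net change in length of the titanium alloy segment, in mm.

If the supports were absent, the total length change would be Σ αᵢΔT Lᵢ = 11.6×10⁻⁶×48×170 + 9.3×10⁻⁶×48×725 + 17×10⁻⁶×48×450 = 0.7855 mm.
The rigid supports impose zero overall length change; the single axial force P common to all segments must satisfy P Σ Lᵢ/(AᵢEᵢ) = δ_free.
The series flexibility is Σ Lᵢ/(AᵢEᵢ) = 170/(1300×209×10³) + 725/(900×115×10³) + 450/(1925×112×10³) = 9.718×10⁻⁶ mm/N.
P = 0.7855 / 9.718×10⁻⁶ = 80830 N = 80.83 kN, compressive.
For the titanium alloy segment, free thermal change = 9.3×10⁻⁶×48×725 = 0.3236 mm and elastic change from P = 80830×725/(900×115×10³) = 0.5662 mm; these oppose, so the net change is 0.243 mm (segment shortens).

|ΔL| ≈ 0.243 mm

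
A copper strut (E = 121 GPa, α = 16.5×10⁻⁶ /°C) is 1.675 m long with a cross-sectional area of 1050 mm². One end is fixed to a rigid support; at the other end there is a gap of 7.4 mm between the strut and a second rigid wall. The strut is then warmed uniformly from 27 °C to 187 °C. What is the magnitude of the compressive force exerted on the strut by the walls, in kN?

Unrestrained expansion: δ_free = αΔT L = 16.5×10⁻⁶ × 160 × 1675 = 4.422 mm.
This is smaller than the 7.4 mm clearance, so the strut expands freely without reaching the stop — the stress is zero.

P ≈ 0 kN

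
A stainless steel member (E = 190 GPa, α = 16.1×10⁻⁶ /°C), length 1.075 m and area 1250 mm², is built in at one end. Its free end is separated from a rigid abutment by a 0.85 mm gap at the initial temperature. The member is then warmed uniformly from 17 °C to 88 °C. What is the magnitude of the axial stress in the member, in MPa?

σ ≈ 67 MPa (compressive)

Unrestrained expansion: δ_free = αΔT L = 16.1×10⁻⁶ × 71 × 1075 = 1.229 mm.
After closing the 0.85 mm clearance, 1.229 − 0.85 = 0.3788 mm of expansion remains to be suppressed by the wall.
That suppressed elongation corresponds to σ = E·Δ/L = 190×10³ × 0.3788/1075 = 66.96 MPa.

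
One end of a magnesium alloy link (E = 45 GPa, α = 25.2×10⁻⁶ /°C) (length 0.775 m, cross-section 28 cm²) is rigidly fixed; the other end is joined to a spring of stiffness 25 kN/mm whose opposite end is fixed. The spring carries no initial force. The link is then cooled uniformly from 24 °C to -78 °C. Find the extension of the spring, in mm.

δ ≈ 1.73 mm

The unrestrained thermal change is αΔT L = 25.2×10⁻⁶ × 102 × 775 = 1.992 mm.
With a force P in the spring, the elastic change of the link is PL/(AE) and that of the spring is P/k; compatibility requires their sum to equal δ_free.
So P = δ_free / [L/(AE) + 1/k] = 1.992 / [ 775/(2800×45×10³) + 1/(25×10³) ].
P = 1.992 / 4.615×10⁻⁵ = 43160 N.
Spring extension = P/k = 43160/(25×10³) = 1.727 mm.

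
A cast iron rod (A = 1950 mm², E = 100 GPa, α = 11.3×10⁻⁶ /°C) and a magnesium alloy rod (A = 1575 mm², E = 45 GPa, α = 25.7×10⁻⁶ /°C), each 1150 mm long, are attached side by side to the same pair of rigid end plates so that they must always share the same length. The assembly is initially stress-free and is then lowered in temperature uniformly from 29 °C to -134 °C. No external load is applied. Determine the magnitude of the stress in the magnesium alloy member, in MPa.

The magnesium alloy has the larger α, so on cooling it would change length more than the cast iron if both were free. The rigid plates force a common final length, so the magnesium alloy is put into tension and the cast iron into compression, with equal and opposite forces P (no external load).
Compatibility of the two members (thermal + elastic change equal): (α₁ − α₂)ΔT = P·[1/(A₁E₁) + 1/(A₂E₂)].
|α₁ − α₂|·ΔT = 14.4×10⁻⁶ × 163 = 0.002347.
1/(A₁E₁) + 1/(A₂E₂) = 1/(1950×100×10³) + 1/(1575×45×10³) = 1.924×10⁻⁸ N⁻¹.
So P = 0.002347 / 1.924×10⁻⁸ = 122 kN.
σ_{magnesium alloy} = P/A₂ = 122000/1575 = 77.47 MPa, tensile.

σ ≈ 77.5 MPa (tensile)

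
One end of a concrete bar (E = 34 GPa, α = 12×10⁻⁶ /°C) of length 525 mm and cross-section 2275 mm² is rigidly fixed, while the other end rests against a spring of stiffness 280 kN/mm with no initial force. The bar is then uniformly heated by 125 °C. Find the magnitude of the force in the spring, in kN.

P ≈ 76 kN

The unrestrained thermal change is αΔT L = 12×10⁻⁶ × 125 × 525 = 0.7875 mm.
With a force P in the spring, the elastic change of the bar is PL/(AE) and that of the spring is P/k; compatibility requires their sum to equal δ_free.
P [ L/(AE) + 1/k ] = δ_free → P [ 525/(2275×34×10³) + 1/(280×10³) ] = 0.7875.
P = 0.7875 / 1.036×10⁻⁵ = 76020 N.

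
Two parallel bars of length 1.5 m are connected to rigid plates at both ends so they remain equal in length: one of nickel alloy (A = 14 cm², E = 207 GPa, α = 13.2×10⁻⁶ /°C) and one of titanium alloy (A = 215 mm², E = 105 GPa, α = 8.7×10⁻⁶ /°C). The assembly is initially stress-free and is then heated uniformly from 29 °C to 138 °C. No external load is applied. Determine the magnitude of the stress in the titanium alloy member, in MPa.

The nickel alloy has the larger α, so on heating it would change length more than the titanium alloy if both were free. The rigid plates force a common final length, so the nickel alloy is put into compression and the titanium alloy into tension, with equal and opposite forces P (no external load).
Equating the net (thermal + elastic) strains gives |α₁ − α₂|·ΔT = P·[1/(A₁E₁) + 1/(A₂E₂)].
|α₁ − α₂|·ΔT = 4.5×10⁻⁶ × 109 = 0.0004905.
1/(A₁E₁) + 1/(A₂E₂) = 1/(1400×207×10³) + 1/(215×105×10³) = 4.775×10⁻⁸ N⁻¹.
So P = 0.0004905 / 4.775×10⁻⁸ = 10.27 kN.
σ_{titanium alloy} = P/A₂ = 10270/215 = 47.78 MPa, tensile.

σ ≈ 47.8 MPa (tensile)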